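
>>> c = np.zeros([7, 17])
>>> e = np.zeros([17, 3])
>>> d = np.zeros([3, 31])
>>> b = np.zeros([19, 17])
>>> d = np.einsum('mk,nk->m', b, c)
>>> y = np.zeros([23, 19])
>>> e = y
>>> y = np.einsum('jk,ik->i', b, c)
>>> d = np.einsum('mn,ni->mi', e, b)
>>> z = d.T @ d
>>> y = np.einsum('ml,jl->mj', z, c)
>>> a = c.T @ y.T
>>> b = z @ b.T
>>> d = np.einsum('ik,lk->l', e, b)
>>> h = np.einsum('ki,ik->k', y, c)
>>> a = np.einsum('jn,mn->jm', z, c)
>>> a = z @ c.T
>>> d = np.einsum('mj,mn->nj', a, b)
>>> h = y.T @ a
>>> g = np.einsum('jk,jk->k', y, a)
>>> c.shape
(7, 17)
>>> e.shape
(23, 19)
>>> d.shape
(19, 7)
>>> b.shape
(17, 19)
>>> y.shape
(17, 7)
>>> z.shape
(17, 17)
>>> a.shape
(17, 7)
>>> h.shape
(7, 7)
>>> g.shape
(7,)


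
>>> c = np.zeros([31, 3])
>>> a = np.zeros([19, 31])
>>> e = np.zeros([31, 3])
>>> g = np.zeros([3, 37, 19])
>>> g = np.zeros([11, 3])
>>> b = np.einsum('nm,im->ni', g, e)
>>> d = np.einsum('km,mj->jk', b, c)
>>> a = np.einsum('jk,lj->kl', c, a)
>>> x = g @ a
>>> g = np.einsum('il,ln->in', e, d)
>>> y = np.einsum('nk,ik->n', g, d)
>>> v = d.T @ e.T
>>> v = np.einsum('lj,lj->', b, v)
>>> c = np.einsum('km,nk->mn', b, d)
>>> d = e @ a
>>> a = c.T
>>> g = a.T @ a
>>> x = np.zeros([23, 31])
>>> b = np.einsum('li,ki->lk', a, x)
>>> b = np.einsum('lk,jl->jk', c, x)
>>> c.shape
(31, 3)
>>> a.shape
(3, 31)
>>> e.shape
(31, 3)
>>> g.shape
(31, 31)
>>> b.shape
(23, 3)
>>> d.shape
(31, 19)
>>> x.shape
(23, 31)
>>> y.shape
(31,)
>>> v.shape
()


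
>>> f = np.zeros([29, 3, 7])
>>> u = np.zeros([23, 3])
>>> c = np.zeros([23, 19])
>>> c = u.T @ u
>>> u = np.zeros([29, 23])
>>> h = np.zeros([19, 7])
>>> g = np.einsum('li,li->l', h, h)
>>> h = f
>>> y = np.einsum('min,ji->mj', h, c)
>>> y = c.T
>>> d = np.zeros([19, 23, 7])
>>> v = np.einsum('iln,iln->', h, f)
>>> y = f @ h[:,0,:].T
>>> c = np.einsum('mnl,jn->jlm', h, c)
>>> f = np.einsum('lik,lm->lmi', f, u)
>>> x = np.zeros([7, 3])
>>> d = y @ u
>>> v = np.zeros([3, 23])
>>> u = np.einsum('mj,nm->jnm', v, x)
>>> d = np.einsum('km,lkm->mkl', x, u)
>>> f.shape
(29, 23, 3)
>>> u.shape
(23, 7, 3)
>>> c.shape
(3, 7, 29)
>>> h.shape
(29, 3, 7)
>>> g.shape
(19,)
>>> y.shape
(29, 3, 29)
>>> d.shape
(3, 7, 23)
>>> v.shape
(3, 23)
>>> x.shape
(7, 3)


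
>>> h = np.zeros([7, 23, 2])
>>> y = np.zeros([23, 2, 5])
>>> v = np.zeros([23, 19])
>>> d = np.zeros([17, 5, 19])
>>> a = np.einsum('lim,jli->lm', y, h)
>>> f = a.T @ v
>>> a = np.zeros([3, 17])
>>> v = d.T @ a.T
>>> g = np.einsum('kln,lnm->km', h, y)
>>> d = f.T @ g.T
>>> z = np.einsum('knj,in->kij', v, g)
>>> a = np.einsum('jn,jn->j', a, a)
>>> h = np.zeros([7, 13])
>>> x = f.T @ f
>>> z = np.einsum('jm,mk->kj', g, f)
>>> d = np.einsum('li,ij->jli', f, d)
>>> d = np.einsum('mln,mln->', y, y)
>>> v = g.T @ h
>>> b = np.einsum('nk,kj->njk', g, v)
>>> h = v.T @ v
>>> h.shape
(13, 13)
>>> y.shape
(23, 2, 5)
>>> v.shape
(5, 13)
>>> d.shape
()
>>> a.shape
(3,)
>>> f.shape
(5, 19)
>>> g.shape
(7, 5)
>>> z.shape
(19, 7)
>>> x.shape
(19, 19)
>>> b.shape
(7, 13, 5)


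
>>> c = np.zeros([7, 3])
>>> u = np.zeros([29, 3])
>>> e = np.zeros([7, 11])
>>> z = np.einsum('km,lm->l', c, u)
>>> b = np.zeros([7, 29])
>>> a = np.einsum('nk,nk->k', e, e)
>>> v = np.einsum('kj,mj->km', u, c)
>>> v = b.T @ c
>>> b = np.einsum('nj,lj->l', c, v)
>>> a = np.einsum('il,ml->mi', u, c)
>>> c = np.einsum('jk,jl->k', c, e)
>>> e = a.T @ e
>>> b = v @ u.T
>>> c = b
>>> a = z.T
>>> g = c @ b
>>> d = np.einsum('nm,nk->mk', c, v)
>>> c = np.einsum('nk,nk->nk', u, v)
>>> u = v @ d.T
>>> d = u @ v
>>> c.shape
(29, 3)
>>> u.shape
(29, 29)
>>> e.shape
(29, 11)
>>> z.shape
(29,)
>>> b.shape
(29, 29)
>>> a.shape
(29,)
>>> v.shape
(29, 3)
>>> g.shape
(29, 29)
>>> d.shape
(29, 3)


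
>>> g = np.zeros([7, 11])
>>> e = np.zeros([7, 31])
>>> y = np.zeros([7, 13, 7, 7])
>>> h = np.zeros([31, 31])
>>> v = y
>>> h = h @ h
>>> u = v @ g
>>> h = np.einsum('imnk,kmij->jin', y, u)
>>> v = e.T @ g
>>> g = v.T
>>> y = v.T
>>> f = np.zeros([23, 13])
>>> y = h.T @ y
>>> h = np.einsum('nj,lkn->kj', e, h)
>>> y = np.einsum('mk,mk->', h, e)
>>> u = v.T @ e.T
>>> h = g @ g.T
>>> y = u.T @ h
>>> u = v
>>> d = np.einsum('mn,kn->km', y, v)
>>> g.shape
(11, 31)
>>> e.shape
(7, 31)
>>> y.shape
(7, 11)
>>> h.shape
(11, 11)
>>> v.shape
(31, 11)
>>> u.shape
(31, 11)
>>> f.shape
(23, 13)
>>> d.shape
(31, 7)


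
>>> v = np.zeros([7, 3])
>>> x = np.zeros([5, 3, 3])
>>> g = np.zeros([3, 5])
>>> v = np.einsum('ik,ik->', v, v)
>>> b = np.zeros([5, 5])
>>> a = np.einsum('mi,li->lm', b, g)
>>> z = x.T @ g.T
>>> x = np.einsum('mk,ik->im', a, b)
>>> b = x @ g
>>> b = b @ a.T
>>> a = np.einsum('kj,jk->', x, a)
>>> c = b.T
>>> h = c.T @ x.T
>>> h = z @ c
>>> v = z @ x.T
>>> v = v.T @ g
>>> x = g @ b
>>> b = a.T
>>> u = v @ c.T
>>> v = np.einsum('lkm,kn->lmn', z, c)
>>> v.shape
(3, 3, 5)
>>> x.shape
(3, 3)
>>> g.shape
(3, 5)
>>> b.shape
()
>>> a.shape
()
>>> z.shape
(3, 3, 3)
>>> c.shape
(3, 5)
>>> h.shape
(3, 3, 5)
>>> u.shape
(5, 3, 3)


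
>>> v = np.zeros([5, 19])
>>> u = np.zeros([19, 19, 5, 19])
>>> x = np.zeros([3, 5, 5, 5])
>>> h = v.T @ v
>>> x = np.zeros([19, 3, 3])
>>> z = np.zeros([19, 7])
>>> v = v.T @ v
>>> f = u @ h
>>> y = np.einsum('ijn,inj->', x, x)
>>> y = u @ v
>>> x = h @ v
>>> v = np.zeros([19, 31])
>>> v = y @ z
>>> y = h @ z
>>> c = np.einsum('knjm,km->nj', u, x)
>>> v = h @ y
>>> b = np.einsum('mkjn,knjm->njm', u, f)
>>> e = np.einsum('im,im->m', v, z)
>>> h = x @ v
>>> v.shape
(19, 7)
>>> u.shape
(19, 19, 5, 19)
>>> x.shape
(19, 19)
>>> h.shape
(19, 7)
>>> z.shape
(19, 7)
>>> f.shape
(19, 19, 5, 19)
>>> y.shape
(19, 7)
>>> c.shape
(19, 5)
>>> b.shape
(19, 5, 19)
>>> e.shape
(7,)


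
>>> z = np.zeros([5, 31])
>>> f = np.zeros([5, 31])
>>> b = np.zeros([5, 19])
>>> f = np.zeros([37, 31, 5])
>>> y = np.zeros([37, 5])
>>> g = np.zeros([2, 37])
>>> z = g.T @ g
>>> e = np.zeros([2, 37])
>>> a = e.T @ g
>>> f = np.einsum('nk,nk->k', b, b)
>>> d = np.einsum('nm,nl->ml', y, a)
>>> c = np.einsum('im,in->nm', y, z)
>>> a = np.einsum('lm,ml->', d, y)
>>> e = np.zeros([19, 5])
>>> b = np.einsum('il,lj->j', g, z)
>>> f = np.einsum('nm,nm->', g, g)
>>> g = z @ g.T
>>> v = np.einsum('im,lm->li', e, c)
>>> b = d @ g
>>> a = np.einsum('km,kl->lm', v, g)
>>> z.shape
(37, 37)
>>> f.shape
()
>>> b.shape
(5, 2)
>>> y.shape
(37, 5)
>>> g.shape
(37, 2)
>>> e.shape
(19, 5)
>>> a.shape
(2, 19)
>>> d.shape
(5, 37)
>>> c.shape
(37, 5)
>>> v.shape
(37, 19)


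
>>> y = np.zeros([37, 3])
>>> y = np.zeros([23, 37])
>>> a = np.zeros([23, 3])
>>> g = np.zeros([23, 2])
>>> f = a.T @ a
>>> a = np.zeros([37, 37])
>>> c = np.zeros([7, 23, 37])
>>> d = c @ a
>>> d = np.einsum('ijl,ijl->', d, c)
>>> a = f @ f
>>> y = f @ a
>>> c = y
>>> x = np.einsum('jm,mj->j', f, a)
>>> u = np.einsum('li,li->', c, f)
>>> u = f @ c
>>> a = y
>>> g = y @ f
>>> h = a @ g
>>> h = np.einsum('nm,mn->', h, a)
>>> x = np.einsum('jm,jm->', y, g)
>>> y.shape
(3, 3)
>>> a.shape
(3, 3)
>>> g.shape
(3, 3)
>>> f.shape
(3, 3)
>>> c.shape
(3, 3)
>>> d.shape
()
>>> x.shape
()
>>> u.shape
(3, 3)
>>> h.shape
()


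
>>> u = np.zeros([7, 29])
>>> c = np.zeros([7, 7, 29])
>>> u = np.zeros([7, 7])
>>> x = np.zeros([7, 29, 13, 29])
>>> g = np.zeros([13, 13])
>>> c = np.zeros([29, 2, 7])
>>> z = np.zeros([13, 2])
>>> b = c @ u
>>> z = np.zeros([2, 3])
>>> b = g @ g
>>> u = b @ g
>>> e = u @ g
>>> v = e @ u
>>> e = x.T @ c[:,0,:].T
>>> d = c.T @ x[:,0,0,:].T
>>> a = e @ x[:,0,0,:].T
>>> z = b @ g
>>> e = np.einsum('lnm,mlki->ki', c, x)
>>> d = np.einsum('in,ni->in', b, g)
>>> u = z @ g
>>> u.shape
(13, 13)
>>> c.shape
(29, 2, 7)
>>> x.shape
(7, 29, 13, 29)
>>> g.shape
(13, 13)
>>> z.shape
(13, 13)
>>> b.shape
(13, 13)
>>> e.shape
(13, 29)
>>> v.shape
(13, 13)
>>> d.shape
(13, 13)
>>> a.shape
(29, 13, 29, 7)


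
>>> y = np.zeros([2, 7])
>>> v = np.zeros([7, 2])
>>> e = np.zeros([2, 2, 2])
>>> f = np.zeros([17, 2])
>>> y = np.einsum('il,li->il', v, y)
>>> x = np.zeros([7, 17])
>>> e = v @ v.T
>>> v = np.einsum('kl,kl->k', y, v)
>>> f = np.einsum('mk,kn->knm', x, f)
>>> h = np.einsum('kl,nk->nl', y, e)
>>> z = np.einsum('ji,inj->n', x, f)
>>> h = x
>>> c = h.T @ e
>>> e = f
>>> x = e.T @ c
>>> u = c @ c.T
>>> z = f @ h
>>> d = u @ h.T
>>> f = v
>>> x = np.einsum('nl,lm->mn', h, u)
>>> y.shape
(7, 2)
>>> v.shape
(7,)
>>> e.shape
(17, 2, 7)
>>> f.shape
(7,)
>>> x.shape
(17, 7)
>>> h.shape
(7, 17)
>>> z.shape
(17, 2, 17)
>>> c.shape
(17, 7)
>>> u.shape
(17, 17)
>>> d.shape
(17, 7)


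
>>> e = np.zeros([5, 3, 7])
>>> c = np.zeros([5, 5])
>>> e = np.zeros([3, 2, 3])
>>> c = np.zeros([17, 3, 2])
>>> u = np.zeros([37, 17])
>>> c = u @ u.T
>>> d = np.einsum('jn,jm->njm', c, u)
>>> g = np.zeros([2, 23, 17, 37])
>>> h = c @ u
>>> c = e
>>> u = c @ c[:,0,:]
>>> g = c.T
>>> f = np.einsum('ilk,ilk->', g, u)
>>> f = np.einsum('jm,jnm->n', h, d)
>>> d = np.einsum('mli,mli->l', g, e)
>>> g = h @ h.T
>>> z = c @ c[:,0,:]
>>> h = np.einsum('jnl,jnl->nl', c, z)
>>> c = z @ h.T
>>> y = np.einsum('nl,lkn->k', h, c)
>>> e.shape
(3, 2, 3)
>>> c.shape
(3, 2, 2)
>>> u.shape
(3, 2, 3)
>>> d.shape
(2,)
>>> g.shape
(37, 37)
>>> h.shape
(2, 3)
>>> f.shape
(37,)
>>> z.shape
(3, 2, 3)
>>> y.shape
(2,)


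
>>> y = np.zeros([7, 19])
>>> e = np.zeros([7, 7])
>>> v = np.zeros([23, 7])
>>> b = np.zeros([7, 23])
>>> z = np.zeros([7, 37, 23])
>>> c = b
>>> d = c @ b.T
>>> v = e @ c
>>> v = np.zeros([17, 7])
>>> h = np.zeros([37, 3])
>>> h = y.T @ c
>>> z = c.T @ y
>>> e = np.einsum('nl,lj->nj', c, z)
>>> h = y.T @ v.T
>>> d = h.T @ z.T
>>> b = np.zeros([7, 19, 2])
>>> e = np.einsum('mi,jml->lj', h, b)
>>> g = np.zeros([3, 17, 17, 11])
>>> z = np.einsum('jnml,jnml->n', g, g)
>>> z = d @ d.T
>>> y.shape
(7, 19)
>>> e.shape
(2, 7)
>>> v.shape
(17, 7)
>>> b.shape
(7, 19, 2)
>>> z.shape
(17, 17)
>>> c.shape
(7, 23)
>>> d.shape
(17, 23)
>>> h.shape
(19, 17)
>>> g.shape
(3, 17, 17, 11)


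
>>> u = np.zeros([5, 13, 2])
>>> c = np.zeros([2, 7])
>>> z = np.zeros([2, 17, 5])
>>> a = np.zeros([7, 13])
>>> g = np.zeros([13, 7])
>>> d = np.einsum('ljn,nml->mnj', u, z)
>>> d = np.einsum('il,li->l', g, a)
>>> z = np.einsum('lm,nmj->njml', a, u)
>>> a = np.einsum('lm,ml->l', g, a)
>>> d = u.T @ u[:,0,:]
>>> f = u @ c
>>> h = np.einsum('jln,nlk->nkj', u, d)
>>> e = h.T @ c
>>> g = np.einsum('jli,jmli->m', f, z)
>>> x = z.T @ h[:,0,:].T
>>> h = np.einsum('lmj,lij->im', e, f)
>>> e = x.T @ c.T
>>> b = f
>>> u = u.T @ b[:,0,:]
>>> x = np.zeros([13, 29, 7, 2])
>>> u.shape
(2, 13, 7)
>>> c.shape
(2, 7)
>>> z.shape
(5, 2, 13, 7)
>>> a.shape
(13,)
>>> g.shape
(2,)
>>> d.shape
(2, 13, 2)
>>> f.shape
(5, 13, 7)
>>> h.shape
(13, 2)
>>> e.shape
(2, 2, 13, 2)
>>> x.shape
(13, 29, 7, 2)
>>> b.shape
(5, 13, 7)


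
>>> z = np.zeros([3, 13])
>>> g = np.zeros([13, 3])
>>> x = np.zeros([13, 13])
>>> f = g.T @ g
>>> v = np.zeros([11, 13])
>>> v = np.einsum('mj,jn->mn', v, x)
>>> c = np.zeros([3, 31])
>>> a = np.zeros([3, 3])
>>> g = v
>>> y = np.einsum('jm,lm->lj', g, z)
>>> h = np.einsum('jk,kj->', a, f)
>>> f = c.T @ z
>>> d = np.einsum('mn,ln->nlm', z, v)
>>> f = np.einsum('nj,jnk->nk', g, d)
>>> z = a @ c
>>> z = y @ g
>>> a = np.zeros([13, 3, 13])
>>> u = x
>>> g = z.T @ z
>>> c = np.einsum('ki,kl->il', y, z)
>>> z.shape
(3, 13)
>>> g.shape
(13, 13)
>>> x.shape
(13, 13)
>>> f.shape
(11, 3)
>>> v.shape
(11, 13)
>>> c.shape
(11, 13)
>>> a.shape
(13, 3, 13)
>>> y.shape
(3, 11)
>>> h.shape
()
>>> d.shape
(13, 11, 3)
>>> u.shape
(13, 13)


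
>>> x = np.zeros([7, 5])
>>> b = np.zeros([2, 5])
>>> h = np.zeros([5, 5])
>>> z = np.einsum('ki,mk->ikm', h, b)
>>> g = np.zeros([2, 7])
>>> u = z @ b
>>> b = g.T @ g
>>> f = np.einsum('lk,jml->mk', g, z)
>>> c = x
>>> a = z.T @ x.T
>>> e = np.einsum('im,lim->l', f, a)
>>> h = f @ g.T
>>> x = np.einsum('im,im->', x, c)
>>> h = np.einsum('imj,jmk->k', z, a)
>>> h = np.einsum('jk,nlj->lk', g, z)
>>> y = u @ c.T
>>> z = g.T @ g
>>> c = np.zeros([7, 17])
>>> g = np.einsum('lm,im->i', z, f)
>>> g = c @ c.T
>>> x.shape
()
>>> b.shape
(7, 7)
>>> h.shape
(5, 7)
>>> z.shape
(7, 7)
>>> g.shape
(7, 7)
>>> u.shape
(5, 5, 5)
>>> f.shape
(5, 7)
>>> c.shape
(7, 17)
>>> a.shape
(2, 5, 7)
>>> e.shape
(2,)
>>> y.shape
(5, 5, 7)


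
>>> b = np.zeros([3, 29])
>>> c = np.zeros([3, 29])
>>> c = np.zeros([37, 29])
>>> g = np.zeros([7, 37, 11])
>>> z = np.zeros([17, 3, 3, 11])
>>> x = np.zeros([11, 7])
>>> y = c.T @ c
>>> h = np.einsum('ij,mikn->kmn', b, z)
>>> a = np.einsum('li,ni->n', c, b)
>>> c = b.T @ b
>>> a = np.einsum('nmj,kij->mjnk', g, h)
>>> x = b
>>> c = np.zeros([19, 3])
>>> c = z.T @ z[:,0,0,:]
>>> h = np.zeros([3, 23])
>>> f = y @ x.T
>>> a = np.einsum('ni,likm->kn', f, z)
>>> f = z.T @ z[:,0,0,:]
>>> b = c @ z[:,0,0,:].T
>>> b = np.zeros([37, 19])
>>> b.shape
(37, 19)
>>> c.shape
(11, 3, 3, 11)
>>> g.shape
(7, 37, 11)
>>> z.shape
(17, 3, 3, 11)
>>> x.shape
(3, 29)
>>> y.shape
(29, 29)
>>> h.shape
(3, 23)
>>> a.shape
(3, 29)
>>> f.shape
(11, 3, 3, 11)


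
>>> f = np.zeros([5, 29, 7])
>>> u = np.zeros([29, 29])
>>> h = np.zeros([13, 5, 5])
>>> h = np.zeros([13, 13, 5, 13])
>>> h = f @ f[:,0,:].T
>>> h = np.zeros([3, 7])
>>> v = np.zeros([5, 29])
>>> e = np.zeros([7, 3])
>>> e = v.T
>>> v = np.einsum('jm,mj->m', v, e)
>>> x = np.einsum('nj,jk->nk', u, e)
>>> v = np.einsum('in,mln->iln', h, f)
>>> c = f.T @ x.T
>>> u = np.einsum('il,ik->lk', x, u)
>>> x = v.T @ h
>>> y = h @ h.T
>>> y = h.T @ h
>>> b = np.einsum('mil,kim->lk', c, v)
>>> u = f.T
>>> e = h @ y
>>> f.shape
(5, 29, 7)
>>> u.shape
(7, 29, 5)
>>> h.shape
(3, 7)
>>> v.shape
(3, 29, 7)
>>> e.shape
(3, 7)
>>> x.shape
(7, 29, 7)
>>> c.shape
(7, 29, 29)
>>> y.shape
(7, 7)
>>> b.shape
(29, 3)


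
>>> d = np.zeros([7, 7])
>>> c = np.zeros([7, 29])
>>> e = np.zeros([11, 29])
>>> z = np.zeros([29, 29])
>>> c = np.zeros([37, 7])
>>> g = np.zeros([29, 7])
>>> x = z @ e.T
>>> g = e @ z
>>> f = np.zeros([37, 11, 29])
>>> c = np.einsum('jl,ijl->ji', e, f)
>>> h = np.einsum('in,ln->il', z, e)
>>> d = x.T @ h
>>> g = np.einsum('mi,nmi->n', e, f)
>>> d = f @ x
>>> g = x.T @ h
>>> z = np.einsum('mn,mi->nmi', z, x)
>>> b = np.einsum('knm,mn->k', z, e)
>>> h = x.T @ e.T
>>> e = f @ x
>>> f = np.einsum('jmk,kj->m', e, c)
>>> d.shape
(37, 11, 11)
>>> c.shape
(11, 37)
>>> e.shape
(37, 11, 11)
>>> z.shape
(29, 29, 11)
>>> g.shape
(11, 11)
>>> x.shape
(29, 11)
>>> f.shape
(11,)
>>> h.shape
(11, 11)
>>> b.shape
(29,)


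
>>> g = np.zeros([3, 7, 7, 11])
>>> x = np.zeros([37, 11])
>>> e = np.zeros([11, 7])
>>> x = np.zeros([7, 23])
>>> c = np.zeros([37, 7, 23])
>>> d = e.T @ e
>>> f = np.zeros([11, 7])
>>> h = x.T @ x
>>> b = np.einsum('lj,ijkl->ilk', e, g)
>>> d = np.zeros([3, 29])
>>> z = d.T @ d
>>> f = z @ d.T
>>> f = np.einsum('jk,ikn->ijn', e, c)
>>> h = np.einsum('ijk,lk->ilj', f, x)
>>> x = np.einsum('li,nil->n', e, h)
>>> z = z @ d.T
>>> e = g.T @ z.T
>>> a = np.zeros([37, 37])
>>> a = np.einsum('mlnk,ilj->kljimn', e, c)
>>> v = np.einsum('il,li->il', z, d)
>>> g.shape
(3, 7, 7, 11)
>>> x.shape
(37,)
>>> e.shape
(11, 7, 7, 29)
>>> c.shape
(37, 7, 23)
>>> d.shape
(3, 29)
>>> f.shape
(37, 11, 23)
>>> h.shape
(37, 7, 11)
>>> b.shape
(3, 11, 7)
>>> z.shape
(29, 3)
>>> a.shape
(29, 7, 23, 37, 11, 7)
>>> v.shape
(29, 3)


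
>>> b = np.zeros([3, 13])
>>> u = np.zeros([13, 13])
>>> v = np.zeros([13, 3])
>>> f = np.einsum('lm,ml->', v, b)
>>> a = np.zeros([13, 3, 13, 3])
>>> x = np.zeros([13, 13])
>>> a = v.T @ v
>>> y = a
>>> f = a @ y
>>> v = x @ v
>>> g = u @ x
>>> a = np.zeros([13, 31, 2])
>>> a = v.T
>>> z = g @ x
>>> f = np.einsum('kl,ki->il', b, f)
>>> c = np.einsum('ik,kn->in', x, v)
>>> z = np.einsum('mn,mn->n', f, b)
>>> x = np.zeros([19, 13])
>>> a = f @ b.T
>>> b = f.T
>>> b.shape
(13, 3)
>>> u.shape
(13, 13)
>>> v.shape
(13, 3)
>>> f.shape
(3, 13)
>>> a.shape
(3, 3)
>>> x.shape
(19, 13)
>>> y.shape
(3, 3)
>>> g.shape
(13, 13)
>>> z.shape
(13,)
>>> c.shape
(13, 3)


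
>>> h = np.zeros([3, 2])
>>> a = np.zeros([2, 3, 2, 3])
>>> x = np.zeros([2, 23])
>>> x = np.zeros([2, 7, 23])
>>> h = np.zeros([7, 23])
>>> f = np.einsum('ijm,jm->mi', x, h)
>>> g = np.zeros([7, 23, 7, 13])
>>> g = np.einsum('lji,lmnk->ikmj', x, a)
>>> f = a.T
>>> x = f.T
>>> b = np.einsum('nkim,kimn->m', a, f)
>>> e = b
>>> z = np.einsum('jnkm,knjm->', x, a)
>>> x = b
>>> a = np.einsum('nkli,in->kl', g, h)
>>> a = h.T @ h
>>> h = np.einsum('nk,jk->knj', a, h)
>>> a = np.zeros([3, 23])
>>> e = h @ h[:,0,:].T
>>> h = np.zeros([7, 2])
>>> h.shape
(7, 2)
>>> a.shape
(3, 23)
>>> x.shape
(3,)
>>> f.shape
(3, 2, 3, 2)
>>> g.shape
(23, 3, 3, 7)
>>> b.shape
(3,)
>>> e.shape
(23, 23, 23)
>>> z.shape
()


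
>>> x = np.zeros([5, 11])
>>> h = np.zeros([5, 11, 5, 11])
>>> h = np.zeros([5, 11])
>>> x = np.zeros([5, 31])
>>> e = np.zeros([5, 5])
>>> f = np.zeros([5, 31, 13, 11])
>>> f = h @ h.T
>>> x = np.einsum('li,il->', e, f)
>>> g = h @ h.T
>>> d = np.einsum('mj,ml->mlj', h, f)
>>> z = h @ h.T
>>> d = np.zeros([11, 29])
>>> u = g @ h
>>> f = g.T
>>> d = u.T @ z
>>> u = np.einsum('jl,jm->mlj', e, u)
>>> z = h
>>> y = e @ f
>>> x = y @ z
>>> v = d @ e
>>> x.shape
(5, 11)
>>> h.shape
(5, 11)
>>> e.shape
(5, 5)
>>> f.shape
(5, 5)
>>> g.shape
(5, 5)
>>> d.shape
(11, 5)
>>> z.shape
(5, 11)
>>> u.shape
(11, 5, 5)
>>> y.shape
(5, 5)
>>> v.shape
(11, 5)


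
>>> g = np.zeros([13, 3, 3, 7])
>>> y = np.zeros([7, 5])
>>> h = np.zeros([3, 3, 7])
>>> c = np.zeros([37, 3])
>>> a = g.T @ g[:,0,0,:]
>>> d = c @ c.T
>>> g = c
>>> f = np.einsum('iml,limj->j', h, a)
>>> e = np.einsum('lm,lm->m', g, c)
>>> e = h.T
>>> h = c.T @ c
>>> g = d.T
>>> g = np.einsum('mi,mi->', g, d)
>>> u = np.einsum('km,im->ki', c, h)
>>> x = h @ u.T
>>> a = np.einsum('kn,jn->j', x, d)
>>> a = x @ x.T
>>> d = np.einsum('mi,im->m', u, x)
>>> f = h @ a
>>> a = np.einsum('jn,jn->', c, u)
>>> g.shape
()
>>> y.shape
(7, 5)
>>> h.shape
(3, 3)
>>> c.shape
(37, 3)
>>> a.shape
()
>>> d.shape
(37,)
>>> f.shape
(3, 3)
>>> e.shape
(7, 3, 3)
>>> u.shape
(37, 3)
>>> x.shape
(3, 37)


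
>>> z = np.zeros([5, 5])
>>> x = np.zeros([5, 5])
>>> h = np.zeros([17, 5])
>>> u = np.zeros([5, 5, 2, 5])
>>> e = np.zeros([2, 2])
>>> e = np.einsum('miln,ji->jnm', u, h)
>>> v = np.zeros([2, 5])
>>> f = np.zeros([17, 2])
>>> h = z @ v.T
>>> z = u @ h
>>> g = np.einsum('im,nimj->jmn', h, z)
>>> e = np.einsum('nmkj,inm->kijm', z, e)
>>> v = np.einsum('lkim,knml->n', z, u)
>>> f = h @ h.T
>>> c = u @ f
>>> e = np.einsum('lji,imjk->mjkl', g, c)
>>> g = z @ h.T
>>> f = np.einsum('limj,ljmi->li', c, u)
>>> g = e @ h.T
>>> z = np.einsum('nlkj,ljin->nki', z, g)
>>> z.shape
(5, 2, 5)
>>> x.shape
(5, 5)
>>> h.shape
(5, 2)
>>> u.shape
(5, 5, 2, 5)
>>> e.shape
(5, 2, 5, 2)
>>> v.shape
(5,)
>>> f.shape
(5, 5)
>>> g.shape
(5, 2, 5, 5)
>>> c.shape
(5, 5, 2, 5)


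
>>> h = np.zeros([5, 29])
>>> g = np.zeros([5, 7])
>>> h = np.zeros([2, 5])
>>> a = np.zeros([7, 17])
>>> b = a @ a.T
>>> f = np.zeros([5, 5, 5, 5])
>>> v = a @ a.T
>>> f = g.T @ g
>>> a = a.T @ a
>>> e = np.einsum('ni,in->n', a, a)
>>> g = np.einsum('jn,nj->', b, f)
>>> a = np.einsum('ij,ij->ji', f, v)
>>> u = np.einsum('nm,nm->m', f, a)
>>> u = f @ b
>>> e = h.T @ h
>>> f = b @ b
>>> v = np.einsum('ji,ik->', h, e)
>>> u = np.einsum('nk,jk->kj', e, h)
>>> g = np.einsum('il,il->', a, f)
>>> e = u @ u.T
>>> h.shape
(2, 5)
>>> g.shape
()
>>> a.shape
(7, 7)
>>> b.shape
(7, 7)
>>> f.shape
(7, 7)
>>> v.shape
()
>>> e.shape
(5, 5)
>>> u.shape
(5, 2)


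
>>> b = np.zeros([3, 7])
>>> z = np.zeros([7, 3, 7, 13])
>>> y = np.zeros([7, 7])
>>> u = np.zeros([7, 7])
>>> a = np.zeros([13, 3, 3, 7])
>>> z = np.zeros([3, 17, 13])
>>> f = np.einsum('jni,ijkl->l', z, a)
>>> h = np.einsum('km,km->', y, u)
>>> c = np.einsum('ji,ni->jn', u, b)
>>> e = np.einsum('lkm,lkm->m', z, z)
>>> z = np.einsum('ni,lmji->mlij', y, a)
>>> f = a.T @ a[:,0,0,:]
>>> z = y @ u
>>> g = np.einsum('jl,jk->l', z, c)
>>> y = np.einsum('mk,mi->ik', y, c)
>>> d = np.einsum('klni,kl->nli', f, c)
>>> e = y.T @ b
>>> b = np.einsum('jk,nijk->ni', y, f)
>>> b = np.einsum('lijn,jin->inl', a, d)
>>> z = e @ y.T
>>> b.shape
(3, 7, 13)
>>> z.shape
(7, 3)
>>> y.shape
(3, 7)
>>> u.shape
(7, 7)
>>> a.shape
(13, 3, 3, 7)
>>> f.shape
(7, 3, 3, 7)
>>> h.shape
()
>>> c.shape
(7, 3)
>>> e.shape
(7, 7)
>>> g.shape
(7,)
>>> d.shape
(3, 3, 7)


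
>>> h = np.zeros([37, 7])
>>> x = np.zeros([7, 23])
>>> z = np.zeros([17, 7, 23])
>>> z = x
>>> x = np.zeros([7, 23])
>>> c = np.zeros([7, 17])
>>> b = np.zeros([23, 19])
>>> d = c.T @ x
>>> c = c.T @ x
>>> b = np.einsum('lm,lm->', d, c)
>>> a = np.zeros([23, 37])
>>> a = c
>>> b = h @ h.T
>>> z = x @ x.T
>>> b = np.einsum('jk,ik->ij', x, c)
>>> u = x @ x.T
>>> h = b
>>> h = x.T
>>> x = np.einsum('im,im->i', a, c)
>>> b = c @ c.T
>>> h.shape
(23, 7)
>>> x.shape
(17,)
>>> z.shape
(7, 7)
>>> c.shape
(17, 23)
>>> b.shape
(17, 17)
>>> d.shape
(17, 23)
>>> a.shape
(17, 23)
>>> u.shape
(7, 7)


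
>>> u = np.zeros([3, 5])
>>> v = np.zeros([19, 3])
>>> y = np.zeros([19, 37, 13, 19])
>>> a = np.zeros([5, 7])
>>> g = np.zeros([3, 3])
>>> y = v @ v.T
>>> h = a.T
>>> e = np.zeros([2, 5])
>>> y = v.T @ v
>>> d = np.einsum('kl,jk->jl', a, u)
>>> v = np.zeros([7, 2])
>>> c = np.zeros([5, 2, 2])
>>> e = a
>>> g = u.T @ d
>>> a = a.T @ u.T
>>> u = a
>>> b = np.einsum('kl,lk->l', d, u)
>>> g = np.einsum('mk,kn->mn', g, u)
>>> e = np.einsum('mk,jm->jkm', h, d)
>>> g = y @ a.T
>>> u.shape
(7, 3)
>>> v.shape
(7, 2)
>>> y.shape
(3, 3)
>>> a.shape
(7, 3)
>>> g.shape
(3, 7)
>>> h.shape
(7, 5)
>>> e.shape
(3, 5, 7)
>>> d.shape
(3, 7)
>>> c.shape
(5, 2, 2)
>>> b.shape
(7,)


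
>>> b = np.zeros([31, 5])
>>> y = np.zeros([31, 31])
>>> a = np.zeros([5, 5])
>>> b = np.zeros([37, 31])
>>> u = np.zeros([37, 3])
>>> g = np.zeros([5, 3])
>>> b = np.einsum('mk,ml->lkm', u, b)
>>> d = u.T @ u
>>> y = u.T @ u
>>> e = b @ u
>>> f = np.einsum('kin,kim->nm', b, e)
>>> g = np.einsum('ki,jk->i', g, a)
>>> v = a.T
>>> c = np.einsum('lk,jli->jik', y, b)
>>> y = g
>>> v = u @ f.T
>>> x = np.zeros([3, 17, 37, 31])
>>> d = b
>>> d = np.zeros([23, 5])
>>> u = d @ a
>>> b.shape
(31, 3, 37)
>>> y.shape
(3,)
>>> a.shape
(5, 5)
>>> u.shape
(23, 5)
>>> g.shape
(3,)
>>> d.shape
(23, 5)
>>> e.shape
(31, 3, 3)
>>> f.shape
(37, 3)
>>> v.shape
(37, 37)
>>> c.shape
(31, 37, 3)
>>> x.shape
(3, 17, 37, 31)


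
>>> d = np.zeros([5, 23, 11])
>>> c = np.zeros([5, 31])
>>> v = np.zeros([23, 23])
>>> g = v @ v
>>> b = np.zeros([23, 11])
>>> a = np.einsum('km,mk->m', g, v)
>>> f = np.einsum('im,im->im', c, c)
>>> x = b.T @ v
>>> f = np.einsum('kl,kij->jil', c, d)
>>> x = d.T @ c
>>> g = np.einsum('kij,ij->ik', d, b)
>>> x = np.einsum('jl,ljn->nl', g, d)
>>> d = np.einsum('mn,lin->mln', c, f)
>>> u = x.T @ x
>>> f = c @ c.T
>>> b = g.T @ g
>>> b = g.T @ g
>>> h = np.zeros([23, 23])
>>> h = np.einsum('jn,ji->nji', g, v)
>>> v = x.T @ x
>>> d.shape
(5, 11, 31)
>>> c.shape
(5, 31)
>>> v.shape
(5, 5)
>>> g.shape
(23, 5)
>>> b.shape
(5, 5)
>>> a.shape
(23,)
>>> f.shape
(5, 5)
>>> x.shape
(11, 5)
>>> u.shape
(5, 5)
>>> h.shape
(5, 23, 23)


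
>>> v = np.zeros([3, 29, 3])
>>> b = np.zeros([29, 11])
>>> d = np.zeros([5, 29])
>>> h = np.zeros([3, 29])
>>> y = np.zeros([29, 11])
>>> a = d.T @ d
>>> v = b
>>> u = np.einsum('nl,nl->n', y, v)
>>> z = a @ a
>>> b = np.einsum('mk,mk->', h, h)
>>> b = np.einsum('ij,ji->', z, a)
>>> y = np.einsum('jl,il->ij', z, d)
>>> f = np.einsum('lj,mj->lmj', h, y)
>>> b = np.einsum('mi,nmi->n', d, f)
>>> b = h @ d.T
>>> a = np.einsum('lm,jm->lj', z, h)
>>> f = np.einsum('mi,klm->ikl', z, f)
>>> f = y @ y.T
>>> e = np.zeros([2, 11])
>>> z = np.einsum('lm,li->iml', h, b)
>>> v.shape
(29, 11)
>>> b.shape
(3, 5)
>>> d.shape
(5, 29)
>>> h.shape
(3, 29)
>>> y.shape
(5, 29)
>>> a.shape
(29, 3)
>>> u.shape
(29,)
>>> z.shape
(5, 29, 3)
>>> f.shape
(5, 5)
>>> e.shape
(2, 11)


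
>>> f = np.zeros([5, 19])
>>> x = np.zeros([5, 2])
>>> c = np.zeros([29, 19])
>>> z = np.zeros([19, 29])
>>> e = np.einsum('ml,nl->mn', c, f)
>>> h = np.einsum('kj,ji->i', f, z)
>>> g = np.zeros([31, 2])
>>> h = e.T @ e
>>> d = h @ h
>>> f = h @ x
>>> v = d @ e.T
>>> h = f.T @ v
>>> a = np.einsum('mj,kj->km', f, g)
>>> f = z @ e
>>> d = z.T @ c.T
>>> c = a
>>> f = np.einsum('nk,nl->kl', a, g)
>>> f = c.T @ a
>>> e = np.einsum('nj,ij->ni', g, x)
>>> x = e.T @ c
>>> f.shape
(5, 5)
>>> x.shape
(5, 5)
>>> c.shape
(31, 5)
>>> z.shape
(19, 29)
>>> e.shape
(31, 5)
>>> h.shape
(2, 29)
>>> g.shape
(31, 2)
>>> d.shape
(29, 29)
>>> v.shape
(5, 29)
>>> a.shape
(31, 5)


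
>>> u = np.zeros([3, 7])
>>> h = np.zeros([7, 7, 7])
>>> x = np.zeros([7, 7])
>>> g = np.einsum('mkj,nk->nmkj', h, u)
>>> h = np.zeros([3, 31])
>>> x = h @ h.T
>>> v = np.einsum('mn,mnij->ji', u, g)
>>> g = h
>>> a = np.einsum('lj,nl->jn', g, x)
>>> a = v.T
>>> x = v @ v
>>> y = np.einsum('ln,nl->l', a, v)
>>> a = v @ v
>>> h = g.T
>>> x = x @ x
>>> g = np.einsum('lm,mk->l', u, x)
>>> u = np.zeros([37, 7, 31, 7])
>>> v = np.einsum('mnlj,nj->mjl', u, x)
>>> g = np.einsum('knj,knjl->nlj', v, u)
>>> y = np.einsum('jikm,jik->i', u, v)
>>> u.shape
(37, 7, 31, 7)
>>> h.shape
(31, 3)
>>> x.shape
(7, 7)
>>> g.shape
(7, 7, 31)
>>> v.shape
(37, 7, 31)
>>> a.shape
(7, 7)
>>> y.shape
(7,)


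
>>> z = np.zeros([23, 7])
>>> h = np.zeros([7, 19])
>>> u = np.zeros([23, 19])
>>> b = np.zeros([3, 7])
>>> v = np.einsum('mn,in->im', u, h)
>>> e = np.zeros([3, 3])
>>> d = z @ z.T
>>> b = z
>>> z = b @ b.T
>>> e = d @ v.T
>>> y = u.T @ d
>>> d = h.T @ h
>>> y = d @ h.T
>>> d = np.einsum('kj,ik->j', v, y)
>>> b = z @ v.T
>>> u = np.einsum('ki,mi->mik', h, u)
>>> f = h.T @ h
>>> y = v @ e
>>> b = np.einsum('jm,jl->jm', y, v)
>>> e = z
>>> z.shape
(23, 23)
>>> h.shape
(7, 19)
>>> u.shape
(23, 19, 7)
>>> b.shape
(7, 7)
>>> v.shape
(7, 23)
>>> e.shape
(23, 23)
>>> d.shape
(23,)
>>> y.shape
(7, 7)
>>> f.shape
(19, 19)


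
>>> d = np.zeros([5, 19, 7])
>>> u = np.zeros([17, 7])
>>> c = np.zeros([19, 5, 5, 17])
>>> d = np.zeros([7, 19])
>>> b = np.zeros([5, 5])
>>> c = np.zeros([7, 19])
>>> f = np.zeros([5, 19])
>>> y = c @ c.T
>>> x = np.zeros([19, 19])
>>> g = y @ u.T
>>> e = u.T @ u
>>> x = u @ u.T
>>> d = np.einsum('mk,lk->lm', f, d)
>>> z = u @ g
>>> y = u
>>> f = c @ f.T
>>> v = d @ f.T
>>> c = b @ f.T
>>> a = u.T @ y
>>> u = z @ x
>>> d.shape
(7, 5)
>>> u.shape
(17, 17)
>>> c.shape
(5, 7)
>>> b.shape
(5, 5)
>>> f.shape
(7, 5)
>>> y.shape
(17, 7)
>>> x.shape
(17, 17)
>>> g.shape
(7, 17)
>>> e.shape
(7, 7)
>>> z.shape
(17, 17)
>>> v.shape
(7, 7)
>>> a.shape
(7, 7)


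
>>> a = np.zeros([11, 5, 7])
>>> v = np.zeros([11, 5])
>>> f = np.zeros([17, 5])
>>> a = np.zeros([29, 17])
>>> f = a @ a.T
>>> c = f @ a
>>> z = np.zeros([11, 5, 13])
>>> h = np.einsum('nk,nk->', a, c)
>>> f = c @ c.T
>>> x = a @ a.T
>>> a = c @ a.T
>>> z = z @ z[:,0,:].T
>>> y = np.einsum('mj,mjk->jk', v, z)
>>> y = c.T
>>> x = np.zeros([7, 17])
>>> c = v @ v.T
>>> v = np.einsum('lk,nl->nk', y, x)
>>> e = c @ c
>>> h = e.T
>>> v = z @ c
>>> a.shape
(29, 29)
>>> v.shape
(11, 5, 11)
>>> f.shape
(29, 29)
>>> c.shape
(11, 11)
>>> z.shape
(11, 5, 11)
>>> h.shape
(11, 11)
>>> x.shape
(7, 17)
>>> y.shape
(17, 29)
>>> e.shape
(11, 11)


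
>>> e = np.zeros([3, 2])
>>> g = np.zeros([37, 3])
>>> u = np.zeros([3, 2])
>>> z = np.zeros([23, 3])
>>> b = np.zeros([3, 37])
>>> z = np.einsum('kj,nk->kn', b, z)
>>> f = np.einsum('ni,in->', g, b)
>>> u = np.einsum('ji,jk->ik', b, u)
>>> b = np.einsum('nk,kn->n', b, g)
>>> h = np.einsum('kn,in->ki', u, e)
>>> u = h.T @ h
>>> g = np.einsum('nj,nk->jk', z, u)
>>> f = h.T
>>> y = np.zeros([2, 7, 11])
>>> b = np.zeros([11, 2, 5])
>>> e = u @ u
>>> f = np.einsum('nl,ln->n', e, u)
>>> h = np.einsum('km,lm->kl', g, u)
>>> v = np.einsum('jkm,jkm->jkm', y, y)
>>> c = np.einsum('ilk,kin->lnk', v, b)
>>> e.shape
(3, 3)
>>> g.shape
(23, 3)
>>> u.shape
(3, 3)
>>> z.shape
(3, 23)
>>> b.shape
(11, 2, 5)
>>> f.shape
(3,)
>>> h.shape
(23, 3)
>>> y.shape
(2, 7, 11)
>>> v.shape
(2, 7, 11)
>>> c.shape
(7, 5, 11)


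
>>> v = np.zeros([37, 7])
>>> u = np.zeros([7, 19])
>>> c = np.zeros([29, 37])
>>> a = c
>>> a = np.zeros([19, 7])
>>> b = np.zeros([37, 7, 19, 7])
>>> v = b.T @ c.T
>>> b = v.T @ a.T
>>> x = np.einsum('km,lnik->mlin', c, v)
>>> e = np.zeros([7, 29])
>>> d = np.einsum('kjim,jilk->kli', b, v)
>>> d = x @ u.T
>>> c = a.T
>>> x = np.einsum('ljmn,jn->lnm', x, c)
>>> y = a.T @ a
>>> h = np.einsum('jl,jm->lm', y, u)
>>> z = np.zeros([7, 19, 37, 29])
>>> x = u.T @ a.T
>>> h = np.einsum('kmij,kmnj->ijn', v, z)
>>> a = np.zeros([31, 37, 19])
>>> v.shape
(7, 19, 7, 29)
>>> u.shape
(7, 19)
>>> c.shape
(7, 19)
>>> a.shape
(31, 37, 19)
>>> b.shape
(29, 7, 19, 19)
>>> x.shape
(19, 19)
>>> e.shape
(7, 29)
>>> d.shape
(37, 7, 7, 7)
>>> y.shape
(7, 7)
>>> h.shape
(7, 29, 37)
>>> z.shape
(7, 19, 37, 29)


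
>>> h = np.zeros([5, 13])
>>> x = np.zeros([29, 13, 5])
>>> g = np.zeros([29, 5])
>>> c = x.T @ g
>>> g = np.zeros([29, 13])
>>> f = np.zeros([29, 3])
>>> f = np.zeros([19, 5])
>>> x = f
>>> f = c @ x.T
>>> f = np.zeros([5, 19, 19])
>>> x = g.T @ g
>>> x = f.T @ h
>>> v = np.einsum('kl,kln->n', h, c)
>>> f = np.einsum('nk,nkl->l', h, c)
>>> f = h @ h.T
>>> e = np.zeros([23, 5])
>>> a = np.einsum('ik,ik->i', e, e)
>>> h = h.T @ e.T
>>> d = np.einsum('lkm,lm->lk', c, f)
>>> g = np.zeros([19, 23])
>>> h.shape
(13, 23)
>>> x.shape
(19, 19, 13)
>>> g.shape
(19, 23)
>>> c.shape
(5, 13, 5)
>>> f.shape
(5, 5)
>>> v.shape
(5,)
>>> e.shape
(23, 5)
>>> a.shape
(23,)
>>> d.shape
(5, 13)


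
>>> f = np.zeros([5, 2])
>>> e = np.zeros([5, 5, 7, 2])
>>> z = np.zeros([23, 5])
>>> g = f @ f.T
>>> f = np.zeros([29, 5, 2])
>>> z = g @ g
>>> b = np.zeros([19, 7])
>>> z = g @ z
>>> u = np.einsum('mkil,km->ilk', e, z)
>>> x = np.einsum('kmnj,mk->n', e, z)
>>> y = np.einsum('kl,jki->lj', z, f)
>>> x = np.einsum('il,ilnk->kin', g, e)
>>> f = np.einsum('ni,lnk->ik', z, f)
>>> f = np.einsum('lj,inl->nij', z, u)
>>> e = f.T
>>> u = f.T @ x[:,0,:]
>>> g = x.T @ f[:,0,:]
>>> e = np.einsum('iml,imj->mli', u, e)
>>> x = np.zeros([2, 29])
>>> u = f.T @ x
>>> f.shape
(2, 7, 5)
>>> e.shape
(7, 7, 5)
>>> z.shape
(5, 5)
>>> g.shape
(7, 5, 5)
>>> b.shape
(19, 7)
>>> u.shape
(5, 7, 29)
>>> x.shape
(2, 29)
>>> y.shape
(5, 29)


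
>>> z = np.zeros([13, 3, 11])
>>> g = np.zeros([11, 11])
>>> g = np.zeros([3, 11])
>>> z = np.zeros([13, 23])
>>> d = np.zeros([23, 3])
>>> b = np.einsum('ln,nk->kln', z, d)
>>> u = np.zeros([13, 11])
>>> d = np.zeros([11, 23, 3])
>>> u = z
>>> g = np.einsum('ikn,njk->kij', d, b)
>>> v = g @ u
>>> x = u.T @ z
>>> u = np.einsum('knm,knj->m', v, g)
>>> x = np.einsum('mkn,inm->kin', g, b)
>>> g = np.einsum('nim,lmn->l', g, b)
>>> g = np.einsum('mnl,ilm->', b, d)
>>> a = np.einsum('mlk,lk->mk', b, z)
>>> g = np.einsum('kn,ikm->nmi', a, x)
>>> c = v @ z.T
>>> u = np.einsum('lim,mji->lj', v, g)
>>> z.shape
(13, 23)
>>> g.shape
(23, 13, 11)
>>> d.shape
(11, 23, 3)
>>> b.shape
(3, 13, 23)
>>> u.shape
(23, 13)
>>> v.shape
(23, 11, 23)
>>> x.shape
(11, 3, 13)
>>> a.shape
(3, 23)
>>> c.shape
(23, 11, 13)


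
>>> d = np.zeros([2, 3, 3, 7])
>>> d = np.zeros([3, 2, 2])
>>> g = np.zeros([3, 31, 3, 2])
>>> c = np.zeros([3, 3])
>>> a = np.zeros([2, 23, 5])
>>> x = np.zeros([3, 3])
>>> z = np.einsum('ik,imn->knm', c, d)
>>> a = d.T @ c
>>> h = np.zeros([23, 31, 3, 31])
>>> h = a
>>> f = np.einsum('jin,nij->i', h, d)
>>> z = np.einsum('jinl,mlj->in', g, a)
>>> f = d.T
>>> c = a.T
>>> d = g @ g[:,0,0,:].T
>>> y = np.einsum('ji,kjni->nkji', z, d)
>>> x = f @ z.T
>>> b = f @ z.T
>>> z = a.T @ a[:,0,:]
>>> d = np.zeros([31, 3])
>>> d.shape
(31, 3)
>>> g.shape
(3, 31, 3, 2)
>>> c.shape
(3, 2, 2)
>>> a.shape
(2, 2, 3)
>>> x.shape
(2, 2, 31)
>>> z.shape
(3, 2, 3)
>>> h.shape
(2, 2, 3)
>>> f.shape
(2, 2, 3)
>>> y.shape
(3, 3, 31, 3)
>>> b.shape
(2, 2, 31)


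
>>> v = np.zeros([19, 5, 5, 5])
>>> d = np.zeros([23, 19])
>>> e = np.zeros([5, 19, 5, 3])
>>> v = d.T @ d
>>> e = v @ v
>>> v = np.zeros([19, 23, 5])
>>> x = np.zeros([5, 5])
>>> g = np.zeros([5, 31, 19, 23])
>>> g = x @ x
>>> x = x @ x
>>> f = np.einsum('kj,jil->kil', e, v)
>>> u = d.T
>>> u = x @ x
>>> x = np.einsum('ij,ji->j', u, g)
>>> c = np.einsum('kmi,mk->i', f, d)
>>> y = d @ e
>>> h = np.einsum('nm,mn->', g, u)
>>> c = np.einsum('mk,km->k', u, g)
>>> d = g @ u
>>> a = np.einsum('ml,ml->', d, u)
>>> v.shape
(19, 23, 5)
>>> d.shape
(5, 5)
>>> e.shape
(19, 19)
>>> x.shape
(5,)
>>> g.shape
(5, 5)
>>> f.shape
(19, 23, 5)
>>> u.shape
(5, 5)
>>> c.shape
(5,)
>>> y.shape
(23, 19)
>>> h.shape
()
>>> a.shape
()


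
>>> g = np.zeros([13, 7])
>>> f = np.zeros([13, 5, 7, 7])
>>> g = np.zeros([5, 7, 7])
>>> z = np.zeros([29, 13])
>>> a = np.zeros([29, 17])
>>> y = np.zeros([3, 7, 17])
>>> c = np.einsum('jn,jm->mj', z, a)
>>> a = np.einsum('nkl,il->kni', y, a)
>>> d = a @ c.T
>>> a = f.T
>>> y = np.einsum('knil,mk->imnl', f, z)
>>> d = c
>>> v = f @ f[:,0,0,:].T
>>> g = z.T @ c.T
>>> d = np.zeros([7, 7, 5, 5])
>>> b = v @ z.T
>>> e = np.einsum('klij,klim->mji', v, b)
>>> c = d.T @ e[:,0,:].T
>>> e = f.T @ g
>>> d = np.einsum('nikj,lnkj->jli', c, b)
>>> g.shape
(13, 17)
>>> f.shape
(13, 5, 7, 7)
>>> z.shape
(29, 13)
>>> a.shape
(7, 7, 5, 13)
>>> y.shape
(7, 29, 5, 7)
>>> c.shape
(5, 5, 7, 29)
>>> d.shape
(29, 13, 5)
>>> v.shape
(13, 5, 7, 13)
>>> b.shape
(13, 5, 7, 29)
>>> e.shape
(7, 7, 5, 17)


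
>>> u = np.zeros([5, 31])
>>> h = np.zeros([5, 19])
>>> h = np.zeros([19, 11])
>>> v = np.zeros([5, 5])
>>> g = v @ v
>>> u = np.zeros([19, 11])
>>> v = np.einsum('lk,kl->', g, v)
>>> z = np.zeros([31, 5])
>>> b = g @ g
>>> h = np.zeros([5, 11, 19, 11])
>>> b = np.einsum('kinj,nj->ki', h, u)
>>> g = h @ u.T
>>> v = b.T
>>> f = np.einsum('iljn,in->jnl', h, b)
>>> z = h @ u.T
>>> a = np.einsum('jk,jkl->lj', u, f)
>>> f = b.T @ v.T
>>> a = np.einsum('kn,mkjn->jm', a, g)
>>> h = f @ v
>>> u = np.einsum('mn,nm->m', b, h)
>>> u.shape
(5,)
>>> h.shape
(11, 5)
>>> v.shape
(11, 5)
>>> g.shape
(5, 11, 19, 19)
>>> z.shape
(5, 11, 19, 19)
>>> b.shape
(5, 11)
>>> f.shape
(11, 11)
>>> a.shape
(19, 5)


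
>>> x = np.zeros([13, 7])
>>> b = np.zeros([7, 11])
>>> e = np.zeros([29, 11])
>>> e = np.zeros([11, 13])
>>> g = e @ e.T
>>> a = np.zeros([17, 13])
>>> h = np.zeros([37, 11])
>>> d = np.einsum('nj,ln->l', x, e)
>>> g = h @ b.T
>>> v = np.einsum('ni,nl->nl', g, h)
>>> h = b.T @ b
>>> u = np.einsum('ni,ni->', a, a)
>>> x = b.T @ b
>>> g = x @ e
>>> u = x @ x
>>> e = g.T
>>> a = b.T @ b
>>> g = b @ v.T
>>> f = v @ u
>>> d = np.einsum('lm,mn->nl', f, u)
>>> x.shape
(11, 11)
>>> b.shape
(7, 11)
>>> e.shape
(13, 11)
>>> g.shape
(7, 37)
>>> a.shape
(11, 11)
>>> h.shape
(11, 11)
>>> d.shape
(11, 37)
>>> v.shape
(37, 11)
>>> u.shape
(11, 11)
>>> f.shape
(37, 11)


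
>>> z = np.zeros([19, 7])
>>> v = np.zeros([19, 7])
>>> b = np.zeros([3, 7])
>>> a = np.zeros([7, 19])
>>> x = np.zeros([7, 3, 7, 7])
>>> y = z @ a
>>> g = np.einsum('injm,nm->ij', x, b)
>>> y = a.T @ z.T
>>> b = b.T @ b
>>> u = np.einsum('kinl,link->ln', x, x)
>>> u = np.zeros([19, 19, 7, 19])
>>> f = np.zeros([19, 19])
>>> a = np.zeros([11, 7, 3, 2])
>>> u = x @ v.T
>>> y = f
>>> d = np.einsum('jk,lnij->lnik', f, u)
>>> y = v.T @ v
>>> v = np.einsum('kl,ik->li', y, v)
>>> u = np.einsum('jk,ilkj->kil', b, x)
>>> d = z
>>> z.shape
(19, 7)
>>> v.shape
(7, 19)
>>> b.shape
(7, 7)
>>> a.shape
(11, 7, 3, 2)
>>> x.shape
(7, 3, 7, 7)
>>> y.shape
(7, 7)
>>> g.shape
(7, 7)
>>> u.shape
(7, 7, 3)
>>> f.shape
(19, 19)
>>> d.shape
(19, 7)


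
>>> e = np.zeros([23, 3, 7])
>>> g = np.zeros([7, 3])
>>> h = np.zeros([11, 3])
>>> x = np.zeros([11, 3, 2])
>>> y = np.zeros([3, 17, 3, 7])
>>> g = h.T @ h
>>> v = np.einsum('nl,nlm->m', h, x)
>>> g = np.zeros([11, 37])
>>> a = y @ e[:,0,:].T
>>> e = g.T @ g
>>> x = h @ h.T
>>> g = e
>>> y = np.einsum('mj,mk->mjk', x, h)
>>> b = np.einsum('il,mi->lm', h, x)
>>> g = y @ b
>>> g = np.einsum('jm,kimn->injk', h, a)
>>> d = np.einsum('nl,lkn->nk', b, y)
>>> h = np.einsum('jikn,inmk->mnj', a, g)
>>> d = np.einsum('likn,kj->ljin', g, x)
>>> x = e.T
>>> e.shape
(37, 37)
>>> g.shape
(17, 23, 11, 3)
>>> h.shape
(11, 23, 3)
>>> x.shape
(37, 37)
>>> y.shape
(11, 11, 3)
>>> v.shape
(2,)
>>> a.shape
(3, 17, 3, 23)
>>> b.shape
(3, 11)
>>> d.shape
(17, 11, 23, 3)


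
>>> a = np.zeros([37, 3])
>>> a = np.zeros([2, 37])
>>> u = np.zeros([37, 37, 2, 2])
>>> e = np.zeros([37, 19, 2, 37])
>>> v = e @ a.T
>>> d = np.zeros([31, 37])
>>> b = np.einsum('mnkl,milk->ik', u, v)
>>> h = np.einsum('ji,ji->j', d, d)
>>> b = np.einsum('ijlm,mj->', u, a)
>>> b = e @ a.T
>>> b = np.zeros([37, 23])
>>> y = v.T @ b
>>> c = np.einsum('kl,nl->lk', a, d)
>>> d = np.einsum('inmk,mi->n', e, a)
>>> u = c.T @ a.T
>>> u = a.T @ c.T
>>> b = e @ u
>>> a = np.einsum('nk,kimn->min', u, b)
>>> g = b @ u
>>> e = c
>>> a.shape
(2, 19, 37)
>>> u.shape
(37, 37)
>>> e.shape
(37, 2)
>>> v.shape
(37, 19, 2, 2)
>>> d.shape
(19,)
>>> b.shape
(37, 19, 2, 37)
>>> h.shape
(31,)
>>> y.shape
(2, 2, 19, 23)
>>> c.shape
(37, 2)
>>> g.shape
(37, 19, 2, 37)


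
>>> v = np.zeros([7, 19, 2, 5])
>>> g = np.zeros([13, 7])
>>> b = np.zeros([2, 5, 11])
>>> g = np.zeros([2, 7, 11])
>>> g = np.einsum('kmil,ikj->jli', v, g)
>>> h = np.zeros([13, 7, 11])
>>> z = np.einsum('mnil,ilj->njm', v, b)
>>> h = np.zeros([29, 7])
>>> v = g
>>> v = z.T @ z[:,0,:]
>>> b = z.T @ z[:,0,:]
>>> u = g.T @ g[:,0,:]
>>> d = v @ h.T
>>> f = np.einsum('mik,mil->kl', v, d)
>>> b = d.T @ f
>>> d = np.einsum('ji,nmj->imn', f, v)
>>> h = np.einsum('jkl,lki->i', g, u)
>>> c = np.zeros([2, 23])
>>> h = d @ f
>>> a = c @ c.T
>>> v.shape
(7, 11, 7)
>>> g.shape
(11, 5, 2)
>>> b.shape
(29, 11, 29)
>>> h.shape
(29, 11, 29)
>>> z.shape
(19, 11, 7)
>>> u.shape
(2, 5, 2)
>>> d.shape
(29, 11, 7)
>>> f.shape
(7, 29)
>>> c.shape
(2, 23)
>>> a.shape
(2, 2)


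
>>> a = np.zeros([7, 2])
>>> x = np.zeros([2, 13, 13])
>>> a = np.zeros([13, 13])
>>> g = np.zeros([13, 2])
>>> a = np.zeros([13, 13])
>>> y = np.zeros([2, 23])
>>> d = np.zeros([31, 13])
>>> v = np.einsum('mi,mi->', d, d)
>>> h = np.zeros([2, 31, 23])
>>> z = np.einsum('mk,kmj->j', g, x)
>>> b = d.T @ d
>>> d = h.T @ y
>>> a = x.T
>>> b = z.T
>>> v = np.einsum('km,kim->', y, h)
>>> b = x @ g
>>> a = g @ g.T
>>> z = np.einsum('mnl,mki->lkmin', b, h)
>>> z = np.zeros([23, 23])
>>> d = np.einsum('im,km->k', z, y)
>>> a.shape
(13, 13)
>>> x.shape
(2, 13, 13)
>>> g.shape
(13, 2)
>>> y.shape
(2, 23)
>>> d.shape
(2,)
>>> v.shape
()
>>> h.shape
(2, 31, 23)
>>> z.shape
(23, 23)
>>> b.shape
(2, 13, 2)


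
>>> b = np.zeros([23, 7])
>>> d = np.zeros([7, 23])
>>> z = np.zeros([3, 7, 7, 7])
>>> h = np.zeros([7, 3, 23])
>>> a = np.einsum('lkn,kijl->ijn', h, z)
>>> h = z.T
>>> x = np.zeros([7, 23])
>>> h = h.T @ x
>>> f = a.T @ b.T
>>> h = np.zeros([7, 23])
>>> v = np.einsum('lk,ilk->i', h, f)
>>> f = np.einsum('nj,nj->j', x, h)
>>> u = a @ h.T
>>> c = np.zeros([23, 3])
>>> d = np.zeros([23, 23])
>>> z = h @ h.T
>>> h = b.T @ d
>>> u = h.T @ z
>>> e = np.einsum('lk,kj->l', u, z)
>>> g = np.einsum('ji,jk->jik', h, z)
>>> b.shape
(23, 7)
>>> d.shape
(23, 23)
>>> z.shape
(7, 7)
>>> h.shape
(7, 23)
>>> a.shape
(7, 7, 23)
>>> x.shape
(7, 23)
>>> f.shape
(23,)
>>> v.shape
(23,)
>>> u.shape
(23, 7)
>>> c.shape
(23, 3)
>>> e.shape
(23,)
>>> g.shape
(7, 23, 7)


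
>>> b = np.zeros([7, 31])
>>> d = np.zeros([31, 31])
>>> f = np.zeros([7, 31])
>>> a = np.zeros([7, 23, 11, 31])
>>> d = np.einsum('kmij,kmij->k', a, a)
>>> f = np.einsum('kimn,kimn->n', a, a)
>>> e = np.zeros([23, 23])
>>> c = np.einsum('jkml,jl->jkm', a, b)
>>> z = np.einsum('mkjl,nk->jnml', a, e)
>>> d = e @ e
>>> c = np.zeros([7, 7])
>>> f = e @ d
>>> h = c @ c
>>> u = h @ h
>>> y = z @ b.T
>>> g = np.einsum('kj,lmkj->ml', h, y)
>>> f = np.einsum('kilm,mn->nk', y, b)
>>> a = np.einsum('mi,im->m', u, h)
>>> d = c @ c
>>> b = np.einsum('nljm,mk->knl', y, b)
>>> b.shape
(31, 11, 23)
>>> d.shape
(7, 7)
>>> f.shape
(31, 11)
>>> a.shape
(7,)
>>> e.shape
(23, 23)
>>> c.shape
(7, 7)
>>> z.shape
(11, 23, 7, 31)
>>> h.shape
(7, 7)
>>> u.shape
(7, 7)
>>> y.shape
(11, 23, 7, 7)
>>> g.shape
(23, 11)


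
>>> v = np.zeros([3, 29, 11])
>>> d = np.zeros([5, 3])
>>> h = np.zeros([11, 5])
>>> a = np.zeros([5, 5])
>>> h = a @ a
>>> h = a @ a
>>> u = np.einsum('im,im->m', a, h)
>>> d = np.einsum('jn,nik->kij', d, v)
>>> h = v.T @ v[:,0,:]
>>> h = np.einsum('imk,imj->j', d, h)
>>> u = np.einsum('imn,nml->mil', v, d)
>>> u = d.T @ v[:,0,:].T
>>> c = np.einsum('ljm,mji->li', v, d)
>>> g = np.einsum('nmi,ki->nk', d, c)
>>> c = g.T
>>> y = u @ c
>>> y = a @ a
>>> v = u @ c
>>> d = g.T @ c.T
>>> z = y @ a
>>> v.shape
(5, 29, 11)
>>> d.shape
(3, 3)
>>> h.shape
(11,)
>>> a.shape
(5, 5)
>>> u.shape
(5, 29, 3)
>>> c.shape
(3, 11)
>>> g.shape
(11, 3)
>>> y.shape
(5, 5)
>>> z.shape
(5, 5)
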